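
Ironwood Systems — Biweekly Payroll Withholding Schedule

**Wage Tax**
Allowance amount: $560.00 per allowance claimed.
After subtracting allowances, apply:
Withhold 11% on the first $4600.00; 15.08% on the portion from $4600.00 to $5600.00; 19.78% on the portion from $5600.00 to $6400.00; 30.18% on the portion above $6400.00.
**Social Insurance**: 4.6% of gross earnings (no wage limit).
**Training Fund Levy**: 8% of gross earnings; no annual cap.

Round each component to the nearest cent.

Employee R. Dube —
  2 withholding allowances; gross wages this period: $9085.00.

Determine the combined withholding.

$2432.07

Wage Tax: taxable = $9085.00 − 2×$560.00 = $7965.00
  $815.04 + 30.18% × ($7965.00 − $6400.00) = $815.04 + 30.18% × $1565.00 = $1287.36
Social Insurance: 4.6% × $9085.00 = $417.91
Training Fund Levy: 8% × $9085.00 = $726.80
Total: $1287.36 + $417.91 + $726.80 = $2432.07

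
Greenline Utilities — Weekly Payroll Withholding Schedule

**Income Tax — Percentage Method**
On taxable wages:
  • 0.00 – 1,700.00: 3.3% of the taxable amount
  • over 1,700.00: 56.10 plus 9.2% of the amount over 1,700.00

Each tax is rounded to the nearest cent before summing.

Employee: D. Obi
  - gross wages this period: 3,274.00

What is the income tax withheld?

200.91

Income Tax: taxable = 3,274.00
  56.10 + 9.2% × (3,274.00 − 1,700.00) = 56.10 + 9.2% × 1,574.00 = 200.91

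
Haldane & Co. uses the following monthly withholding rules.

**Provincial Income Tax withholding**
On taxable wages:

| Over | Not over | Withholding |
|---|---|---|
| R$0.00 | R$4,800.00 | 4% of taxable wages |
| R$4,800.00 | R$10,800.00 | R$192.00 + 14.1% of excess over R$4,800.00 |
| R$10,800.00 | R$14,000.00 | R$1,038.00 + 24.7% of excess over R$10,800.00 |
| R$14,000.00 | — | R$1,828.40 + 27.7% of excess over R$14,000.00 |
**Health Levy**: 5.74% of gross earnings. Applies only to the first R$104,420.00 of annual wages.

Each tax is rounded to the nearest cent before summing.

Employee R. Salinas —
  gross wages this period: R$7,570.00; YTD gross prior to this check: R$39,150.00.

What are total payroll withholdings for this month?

R$1,017.09

Provincial Income Tax: taxable = R$7,570.00
  R$192.00 + 14.1% × (R$7,570.00 − R$4,800.00) = R$192.00 + 14.1% × R$2,770.00 = R$582.57
Health Levy: 5.74% × R$7,570.00 = R$434.52
Total: R$582.57 + R$434.52 = R$1,017.09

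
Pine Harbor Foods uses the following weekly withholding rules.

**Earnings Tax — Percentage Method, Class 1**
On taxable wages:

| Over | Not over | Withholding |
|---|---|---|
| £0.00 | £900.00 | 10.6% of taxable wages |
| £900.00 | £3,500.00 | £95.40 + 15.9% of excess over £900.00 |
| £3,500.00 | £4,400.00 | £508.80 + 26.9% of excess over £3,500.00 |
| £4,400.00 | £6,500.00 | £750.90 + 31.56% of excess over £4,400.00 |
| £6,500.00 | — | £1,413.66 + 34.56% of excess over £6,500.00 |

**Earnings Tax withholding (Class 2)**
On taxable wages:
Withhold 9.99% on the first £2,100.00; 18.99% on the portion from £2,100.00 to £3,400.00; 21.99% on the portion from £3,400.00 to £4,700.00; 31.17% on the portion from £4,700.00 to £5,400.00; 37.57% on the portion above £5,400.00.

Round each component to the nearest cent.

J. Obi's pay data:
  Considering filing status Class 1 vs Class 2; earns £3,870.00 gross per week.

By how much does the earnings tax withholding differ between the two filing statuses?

Earnings Tax (Class 1): taxable = £3,870.00
  £508.80 + 26.9% × (£3,870.00 − £3,500.00) = £508.80 + 26.9% × £370.00 = £608.33
Earnings Tax (Class 2): taxable = £3,870.00
  £456.66 + 21.99% × (£3,870.00 − £3,400.00) = £456.66 + 21.99% × £470.00 = £560.01
Difference: |£608.33 − £560.01| = £48.32 (higher under Class 1)

£48.32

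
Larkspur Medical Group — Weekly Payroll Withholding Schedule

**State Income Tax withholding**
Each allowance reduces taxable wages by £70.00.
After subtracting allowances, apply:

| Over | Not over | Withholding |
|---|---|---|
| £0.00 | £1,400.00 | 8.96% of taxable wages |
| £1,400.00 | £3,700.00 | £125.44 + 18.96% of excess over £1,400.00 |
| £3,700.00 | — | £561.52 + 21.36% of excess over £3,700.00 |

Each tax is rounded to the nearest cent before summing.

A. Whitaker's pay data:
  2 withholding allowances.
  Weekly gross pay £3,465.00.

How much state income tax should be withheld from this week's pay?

State Income Tax: taxable = £3,465.00 − 2×£70.00 = £3,325.00
  £125.44 + 18.96% × (£3,325.00 − £1,400.00) = £125.44 + 18.96% × £1,925.00 = £490.42

£490.42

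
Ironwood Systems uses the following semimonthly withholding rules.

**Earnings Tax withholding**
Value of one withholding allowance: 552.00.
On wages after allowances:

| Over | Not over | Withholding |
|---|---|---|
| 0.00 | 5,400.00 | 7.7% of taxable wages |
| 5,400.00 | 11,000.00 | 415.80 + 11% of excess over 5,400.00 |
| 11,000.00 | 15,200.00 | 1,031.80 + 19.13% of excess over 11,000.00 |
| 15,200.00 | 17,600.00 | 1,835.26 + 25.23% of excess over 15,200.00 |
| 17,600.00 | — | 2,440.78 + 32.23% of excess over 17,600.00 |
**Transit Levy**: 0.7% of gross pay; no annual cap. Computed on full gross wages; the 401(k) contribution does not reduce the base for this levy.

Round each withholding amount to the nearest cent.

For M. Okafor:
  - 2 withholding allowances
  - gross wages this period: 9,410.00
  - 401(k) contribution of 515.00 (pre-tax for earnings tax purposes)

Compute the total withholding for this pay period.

Earnings Tax: taxable = 9,410.00 − 515.00 − 2×552.00 = 7,791.00
  415.80 + 11% × (7,791.00 − 5,400.00) = 415.80 + 11% × 2,391.00 = 678.81
Transit Levy: 0.7% × 9,410.00 = 65.87
Total: 678.81 + 65.87 = 744.68

744.68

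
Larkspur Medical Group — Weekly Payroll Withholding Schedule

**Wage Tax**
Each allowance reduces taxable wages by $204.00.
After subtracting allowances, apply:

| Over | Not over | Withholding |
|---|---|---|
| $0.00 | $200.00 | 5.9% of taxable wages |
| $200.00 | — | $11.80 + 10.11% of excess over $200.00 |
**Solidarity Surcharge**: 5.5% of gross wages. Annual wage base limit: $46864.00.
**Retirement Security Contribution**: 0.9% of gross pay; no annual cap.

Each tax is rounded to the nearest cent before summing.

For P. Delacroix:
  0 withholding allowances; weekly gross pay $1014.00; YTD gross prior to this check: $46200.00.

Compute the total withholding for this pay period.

Wage Tax: taxable = $1014.00
  $11.80 + 10.11% × ($1014.00 − $200.00) = $11.80 + 10.11% × $814.00 = $94.10
Solidarity Surcharge: cap $46864.00 − YTD $46200.00 = $664.00 subject; 5.5% × $664.00 = $36.52
Retirement Security Contribution: 0.9% × $1014.00 = $9.13
Total: $94.10 + $36.52 + $9.13 = $139.75

$139.75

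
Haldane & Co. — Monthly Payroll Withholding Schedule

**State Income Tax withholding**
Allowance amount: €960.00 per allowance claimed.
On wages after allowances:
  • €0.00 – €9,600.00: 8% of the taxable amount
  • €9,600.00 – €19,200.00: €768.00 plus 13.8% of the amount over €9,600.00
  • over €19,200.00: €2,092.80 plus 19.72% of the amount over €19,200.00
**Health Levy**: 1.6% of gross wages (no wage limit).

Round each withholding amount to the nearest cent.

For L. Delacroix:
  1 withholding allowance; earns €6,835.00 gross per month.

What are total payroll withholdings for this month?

State Income Tax: taxable = €6,835.00 − 1×€960.00 = €5,875.00
  8% × €5,875.00 = €470.00
Health Levy: 1.6% × €6,835.00 = €109.36
Total: €470.00 + €109.36 = €579.36

€579.36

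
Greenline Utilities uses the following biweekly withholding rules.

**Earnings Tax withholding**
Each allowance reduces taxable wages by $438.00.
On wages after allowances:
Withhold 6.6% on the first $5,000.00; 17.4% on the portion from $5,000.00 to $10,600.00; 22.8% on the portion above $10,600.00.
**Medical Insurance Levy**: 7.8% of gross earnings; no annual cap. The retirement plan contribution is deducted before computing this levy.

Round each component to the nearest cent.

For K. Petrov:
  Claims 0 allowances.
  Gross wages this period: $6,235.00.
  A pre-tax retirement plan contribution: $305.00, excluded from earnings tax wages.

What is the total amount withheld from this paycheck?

Earnings Tax: taxable = $6,235.00 − $305.00 = $5,930.00
  $330.00 + 17.4% × ($5,930.00 − $5,000.00) = $330.00 + 17.4% × $930.00 = $491.82
Medical Insurance Levy: 7.8% × $5,930.00 = $462.54
Total: $491.82 + $462.54 = $954.36

$954.36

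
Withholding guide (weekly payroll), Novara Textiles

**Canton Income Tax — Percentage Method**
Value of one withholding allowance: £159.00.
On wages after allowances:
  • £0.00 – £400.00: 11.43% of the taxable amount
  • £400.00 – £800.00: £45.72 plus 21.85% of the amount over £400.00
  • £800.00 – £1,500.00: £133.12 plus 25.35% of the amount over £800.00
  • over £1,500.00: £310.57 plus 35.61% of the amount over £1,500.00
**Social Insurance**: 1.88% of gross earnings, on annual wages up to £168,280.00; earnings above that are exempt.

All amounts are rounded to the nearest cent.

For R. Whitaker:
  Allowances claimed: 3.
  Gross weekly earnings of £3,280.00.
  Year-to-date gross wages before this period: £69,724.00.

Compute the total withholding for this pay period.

Canton Income Tax: taxable = £3,280.00 − 3×£159.00 = £2,803.00
  £310.57 + 35.61% × (£2,803.00 − £1,500.00) = £310.57 + 35.61% × £1,303.00 = £774.57
Social Insurance: 1.88% × £3,280.00 = £61.66
Total: £774.57 + £61.66 = £836.23

£836.23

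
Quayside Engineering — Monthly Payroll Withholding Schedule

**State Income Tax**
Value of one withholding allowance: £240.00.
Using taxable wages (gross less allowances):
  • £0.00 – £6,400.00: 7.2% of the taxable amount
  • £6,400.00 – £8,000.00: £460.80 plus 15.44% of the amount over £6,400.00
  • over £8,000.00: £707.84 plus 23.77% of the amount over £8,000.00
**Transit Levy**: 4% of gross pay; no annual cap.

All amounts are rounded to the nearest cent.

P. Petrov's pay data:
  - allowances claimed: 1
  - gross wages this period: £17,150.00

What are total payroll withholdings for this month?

State Income Tax: taxable = £17,150.00 − 1×£240.00 = £16,910.00
  £707.84 + 23.77% × (£16,910.00 − £8,000.00) = £707.84 + 23.77% × £8,910.00 = £2,825.75
Transit Levy: 4% × £17,150.00 = £686.00
Total: £2,825.75 + £686.00 = £3,511.75

£3,511.75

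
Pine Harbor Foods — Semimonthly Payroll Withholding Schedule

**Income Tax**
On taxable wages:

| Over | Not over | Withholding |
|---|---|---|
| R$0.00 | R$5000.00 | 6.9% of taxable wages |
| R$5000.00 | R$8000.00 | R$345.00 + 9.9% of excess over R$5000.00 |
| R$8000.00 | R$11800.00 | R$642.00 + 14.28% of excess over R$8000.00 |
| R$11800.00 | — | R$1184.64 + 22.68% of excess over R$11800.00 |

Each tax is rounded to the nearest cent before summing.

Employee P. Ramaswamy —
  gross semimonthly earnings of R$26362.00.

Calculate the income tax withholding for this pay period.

Income Tax: taxable = R$26362.00
  R$1184.64 + 22.68% × (R$26362.00 − R$11800.00) = R$1184.64 + 22.68% × R$14562.00 = R$4487.30

R$4487.30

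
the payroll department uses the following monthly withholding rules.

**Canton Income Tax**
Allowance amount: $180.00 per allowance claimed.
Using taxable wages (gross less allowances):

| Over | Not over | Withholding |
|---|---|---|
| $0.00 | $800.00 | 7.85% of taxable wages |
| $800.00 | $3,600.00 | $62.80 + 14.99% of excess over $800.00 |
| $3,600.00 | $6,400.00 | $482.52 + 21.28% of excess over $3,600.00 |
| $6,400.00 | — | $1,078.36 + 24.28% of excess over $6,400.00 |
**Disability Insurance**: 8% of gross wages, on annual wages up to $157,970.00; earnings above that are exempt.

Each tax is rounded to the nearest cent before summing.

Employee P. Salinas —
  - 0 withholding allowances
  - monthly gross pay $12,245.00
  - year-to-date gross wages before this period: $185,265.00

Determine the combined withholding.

Canton Income Tax: taxable = $12,245.00
  $1,078.36 + 24.28% × ($12,245.00 − $6,400.00) = $1,078.36 + 24.28% × $5,845.00 = $2,497.53
Disability Insurance: YTD $185,265.00 ≥ cap $157,970.00 → $0.00
Total: $2,497.53 + $0.00 = $2,497.53

$2,497.53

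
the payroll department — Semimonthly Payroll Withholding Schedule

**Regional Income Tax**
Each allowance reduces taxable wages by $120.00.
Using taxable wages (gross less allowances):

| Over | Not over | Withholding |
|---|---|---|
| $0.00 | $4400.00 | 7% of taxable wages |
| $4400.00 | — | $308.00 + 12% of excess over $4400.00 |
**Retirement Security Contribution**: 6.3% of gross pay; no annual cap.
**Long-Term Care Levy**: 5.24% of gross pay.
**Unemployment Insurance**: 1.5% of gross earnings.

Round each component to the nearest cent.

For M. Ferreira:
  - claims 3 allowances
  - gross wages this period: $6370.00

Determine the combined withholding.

$1331.85

Regional Income Tax: taxable = $6370.00 − 3×$120.00 = $6010.00
  $308.00 + 12% × ($6010.00 − $4400.00) = $308.00 + 12% × $1610.00 = $501.20
Retirement Security Contribution: 6.3% × $6370.00 = $401.31
Long-Term Care Levy: 5.24% × $6370.00 = $333.79
Unemployment Insurance: 1.5% × $6370.00 = $95.55
Total: $501.20 + $401.31 + $333.79 + $95.55 = $1331.85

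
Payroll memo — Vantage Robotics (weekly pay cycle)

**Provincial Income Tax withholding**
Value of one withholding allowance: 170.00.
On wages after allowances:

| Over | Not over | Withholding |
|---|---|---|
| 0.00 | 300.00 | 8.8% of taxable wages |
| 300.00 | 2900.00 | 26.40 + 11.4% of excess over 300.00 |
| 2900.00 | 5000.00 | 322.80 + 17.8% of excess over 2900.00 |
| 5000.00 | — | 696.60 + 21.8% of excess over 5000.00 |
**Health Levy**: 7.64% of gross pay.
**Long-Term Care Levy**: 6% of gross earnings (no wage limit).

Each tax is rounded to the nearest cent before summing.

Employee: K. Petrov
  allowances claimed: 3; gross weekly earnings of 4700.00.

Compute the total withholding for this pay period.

Provincial Income Tax: taxable = 4700.00 − 3×170.00 = 4190.00
  322.80 + 17.8% × (4190.00 − 2900.00) = 322.80 + 17.8% × 1290.00 = 552.42
Health Levy: 7.64% × 4700.00 = 359.08
Long-Term Care Levy: 6% × 4700.00 = 282.00
Total: 552.42 + 359.08 + 282.00 = 1193.50

1193.50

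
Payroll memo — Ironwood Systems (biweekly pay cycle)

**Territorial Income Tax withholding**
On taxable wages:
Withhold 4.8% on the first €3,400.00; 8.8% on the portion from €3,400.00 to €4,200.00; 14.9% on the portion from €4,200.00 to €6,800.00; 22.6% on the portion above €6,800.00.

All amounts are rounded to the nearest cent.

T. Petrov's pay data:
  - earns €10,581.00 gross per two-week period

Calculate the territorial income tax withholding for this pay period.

€1,475.51

Territorial Income Tax: taxable = €10,581.00
  €621.00 + 22.6% × (€10,581.00 − €6,800.00) = €621.00 + 22.6% × €3,781.00 = €1,475.51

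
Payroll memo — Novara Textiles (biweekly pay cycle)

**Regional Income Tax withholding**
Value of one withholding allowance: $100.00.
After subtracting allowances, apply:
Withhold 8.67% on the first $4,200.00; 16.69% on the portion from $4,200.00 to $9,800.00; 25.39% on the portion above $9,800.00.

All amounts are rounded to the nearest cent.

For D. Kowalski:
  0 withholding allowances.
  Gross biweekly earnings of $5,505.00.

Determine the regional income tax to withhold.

$581.94

Regional Income Tax: taxable = $5,505.00
  $364.14 + 16.69% × ($5,505.00 − $4,200.00) = $364.14 + 16.69% × $1,305.00 = $581.94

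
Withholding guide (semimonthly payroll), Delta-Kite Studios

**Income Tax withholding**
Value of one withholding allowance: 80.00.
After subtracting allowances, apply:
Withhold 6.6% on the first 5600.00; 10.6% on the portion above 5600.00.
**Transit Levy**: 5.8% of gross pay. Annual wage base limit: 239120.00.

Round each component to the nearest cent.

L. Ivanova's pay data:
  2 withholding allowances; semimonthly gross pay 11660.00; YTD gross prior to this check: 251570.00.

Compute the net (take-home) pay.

Income Tax: taxable = 11660.00 − 2×80.00 = 11500.00
  369.60 + 10.6% × (11500.00 − 5600.00) = 369.60 + 10.6% × 5900.00 = 995.00
Transit Levy: YTD 251570.00 ≥ cap 239120.00 → 0.00
Total withheld: 995.00 + 0.00 = 995.00
Net pay: 11660.00 − 995.00 = 10665.00

10665.00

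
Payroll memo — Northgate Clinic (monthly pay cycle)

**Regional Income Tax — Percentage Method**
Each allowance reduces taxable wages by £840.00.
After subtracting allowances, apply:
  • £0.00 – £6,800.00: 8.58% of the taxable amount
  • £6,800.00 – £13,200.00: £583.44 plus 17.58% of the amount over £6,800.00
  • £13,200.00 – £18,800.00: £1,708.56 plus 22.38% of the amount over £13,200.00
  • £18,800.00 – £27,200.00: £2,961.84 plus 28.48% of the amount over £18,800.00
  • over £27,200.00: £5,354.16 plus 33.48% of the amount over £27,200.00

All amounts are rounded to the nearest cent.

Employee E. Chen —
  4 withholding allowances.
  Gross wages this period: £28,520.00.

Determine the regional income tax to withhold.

£4,773.17

Regional Income Tax: taxable = £28,520.00 − 4×£840.00 = £25,160.00
  £2,961.84 + 28.48% × (£25,160.00 − £18,800.00) = £2,961.84 + 28.48% × £6,360.00 = £4,773.17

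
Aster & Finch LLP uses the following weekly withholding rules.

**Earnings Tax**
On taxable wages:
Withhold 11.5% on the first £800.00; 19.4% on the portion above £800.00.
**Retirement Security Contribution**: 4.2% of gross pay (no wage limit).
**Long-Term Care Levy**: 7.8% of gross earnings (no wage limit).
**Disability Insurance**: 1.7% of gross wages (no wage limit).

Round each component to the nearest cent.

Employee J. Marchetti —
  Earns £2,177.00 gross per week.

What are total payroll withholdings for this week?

£657.39

Earnings Tax: taxable = £2,177.00
  £92.00 + 19.4% × (£2,177.00 − £800.00) = £92.00 + 19.4% × £1,377.00 = £359.14
Retirement Security Contribution: 4.2% × £2,177.00 = £91.43
Long-Term Care Levy: 7.8% × £2,177.00 = £169.81
Disability Insurance: 1.7% × £2,177.00 = £37.01
Total: £359.14 + £91.43 + £169.81 + £37.01 = £657.39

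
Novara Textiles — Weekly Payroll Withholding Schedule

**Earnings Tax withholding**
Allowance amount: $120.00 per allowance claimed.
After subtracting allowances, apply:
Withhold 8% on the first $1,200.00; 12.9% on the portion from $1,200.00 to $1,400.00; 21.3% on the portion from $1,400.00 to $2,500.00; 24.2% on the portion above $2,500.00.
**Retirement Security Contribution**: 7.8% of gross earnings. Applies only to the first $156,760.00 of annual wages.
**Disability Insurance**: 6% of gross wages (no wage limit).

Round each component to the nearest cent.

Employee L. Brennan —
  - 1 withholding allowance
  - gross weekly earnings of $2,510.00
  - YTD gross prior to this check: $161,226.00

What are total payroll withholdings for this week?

Earnings Tax: taxable = $2,510.00 − 1×$120.00 = $2,390.00
  $121.80 + 21.3% × ($2,390.00 − $1,400.00) = $121.80 + 21.3% × $990.00 = $332.67
Retirement Security Contribution: YTD $161,226.00 ≥ cap $156,760.00 → $0.00
Disability Insurance: 6% × $2,510.00 = $150.60
Total: $332.67 + $0.00 + $150.60 = $483.27

$483.27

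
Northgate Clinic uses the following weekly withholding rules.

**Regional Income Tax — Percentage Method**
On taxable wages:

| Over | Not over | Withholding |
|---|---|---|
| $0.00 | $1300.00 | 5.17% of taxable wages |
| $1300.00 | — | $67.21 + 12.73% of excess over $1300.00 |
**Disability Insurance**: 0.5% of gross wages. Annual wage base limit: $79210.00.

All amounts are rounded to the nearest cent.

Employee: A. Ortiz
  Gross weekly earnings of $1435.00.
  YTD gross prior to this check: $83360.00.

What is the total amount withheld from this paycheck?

$84.40

Regional Income Tax: taxable = $1435.00
  $67.21 + 12.73% × ($1435.00 − $1300.00) = $67.21 + 12.73% × $135.00 = $84.40
Disability Insurance: YTD $83360.00 ≥ cap $79210.00 → $0.00
Total: $84.40 + $0.00 = $84.40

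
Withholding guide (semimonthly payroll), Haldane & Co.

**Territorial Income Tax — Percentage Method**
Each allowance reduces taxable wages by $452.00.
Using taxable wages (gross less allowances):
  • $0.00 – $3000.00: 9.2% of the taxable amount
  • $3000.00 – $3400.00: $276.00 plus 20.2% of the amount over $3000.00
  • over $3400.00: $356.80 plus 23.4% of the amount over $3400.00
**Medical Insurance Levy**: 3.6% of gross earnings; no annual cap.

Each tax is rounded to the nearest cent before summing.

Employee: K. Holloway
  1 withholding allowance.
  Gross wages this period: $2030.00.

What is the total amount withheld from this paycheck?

Territorial Income Tax: taxable = $2030.00 − 1×$452.00 = $1578.00
  9.2% × $1578.00 = $145.18
Medical Insurance Levy: 3.6% × $2030.00 = $73.08
Total: $145.18 + $73.08 = $218.26

$218.26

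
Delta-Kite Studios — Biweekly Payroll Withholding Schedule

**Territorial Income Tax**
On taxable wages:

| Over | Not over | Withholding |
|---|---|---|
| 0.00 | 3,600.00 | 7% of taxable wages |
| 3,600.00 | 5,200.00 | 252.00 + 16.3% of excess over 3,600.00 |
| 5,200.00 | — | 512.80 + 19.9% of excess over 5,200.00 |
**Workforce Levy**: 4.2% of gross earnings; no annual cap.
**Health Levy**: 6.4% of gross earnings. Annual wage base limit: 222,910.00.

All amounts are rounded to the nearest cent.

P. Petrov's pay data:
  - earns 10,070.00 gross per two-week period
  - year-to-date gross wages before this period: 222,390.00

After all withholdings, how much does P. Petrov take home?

Territorial Income Tax: taxable = 10,070.00
  512.80 + 19.9% × (10,070.00 − 5,200.00) = 512.80 + 19.9% × 4,870.00 = 1,481.93
Workforce Levy: 4.2% × 10,070.00 = 422.94
Health Levy: cap 222,910.00 − YTD 222,390.00 = 520.00 subject; 6.4% × 520.00 = 33.28
Total withheld: 1,481.93 + 422.94 + 33.28 = 1,938.15
Net pay: 10,070.00 − 1,938.15 = 8,131.85

8,131.85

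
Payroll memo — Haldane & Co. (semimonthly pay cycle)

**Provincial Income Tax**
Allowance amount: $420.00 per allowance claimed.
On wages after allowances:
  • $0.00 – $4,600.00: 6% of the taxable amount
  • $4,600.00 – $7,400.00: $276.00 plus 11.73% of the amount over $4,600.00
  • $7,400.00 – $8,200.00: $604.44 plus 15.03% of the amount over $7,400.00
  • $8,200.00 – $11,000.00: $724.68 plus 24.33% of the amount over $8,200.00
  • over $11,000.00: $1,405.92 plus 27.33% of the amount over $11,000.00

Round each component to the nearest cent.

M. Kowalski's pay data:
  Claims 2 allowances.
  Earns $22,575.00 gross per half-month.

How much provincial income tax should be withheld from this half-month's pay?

Provincial Income Tax: taxable = $22,575.00 − 2×$420.00 = $21,735.00
  $1,405.92 + 27.33% × ($21,735.00 − $11,000.00) = $1,405.92 + 27.33% × $10,735.00 = $4,339.80

$4,339.80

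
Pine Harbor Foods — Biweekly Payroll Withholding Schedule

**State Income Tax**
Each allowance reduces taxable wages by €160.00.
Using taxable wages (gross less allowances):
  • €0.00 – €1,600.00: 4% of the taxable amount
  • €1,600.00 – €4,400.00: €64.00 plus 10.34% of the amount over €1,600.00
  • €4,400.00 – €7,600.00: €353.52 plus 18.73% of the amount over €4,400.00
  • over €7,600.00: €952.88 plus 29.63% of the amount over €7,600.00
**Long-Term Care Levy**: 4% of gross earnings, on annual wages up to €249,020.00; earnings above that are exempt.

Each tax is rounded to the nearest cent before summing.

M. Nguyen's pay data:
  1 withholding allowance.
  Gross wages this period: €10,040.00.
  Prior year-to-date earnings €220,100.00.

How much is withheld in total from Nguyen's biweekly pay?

€2,030.04

State Income Tax: taxable = €10,040.00 − 1×€160.00 = €9,880.00
  €952.88 + 29.63% × (€9,880.00 − €7,600.00) = €952.88 + 29.63% × €2,280.00 = €1,628.44
Long-Term Care Levy: 4% × €10,040.00 = €401.60
Total: €1,628.44 + €401.60 = €2,030.04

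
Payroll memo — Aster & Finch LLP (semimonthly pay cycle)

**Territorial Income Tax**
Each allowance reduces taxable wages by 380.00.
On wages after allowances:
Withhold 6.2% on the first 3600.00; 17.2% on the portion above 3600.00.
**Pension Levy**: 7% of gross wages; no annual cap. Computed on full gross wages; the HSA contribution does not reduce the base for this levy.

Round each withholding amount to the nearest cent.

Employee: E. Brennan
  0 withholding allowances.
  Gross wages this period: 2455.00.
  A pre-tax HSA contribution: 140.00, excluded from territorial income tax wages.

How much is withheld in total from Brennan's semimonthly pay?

315.38

Territorial Income Tax: taxable = 2455.00 − 140.00 = 2315.00
  6.2% × 2315.00 = 143.53
Pension Levy: 7% × 2455.00 = 171.85
Total: 143.53 + 171.85 = 315.38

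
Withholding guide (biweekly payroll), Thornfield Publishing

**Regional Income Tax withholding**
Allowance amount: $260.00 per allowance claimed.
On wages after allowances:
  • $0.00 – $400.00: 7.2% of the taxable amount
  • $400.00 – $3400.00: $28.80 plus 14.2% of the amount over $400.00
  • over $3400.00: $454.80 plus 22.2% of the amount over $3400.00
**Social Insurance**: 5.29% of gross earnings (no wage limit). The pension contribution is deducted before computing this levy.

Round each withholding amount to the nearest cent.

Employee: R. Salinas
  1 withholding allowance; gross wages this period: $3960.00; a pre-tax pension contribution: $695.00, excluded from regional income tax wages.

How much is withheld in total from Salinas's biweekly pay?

Regional Income Tax: taxable = $3960.00 − $695.00 − 1×$260.00 = $3005.00
  $28.80 + 14.2% × ($3005.00 − $400.00) = $28.80 + 14.2% × $2605.00 = $398.71
Social Insurance: 5.29% × $3265.00 = $172.72
Total: $398.71 + $172.72 = $571.43

$571.43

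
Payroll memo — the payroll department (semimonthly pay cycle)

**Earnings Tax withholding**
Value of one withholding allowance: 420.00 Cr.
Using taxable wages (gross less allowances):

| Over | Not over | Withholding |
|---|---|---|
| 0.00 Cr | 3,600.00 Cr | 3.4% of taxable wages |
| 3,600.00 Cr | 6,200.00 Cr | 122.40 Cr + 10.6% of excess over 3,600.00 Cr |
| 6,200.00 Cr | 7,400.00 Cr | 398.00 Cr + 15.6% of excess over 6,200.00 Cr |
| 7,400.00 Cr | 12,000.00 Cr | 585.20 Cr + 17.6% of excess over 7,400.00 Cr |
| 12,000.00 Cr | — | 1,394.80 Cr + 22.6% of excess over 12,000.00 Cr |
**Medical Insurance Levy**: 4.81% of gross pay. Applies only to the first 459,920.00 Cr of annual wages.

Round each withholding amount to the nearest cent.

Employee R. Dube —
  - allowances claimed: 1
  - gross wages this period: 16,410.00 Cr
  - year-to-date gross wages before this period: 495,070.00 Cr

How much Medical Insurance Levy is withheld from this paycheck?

0.00 Cr

Medical Insurance Levy: YTD 495,070.00 Cr ≥ cap 459,920.00 Cr → 0.00 Cr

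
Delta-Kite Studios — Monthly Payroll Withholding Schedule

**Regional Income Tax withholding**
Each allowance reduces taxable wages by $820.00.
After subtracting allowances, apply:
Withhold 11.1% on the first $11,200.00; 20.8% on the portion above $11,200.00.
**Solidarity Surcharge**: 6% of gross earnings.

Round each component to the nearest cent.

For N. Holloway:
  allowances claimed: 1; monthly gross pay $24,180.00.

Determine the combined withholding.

Regional Income Tax: taxable = $24,180.00 − 1×$820.00 = $23,360.00
  $1,243.20 + 20.8% × ($23,360.00 − $11,200.00) = $1,243.20 + 20.8% × $12,160.00 = $3,772.48
Solidarity Surcharge: 6% × $24,180.00 = $1,450.80
Total: $3,772.48 + $1,450.80 = $5,223.28

$5,223.28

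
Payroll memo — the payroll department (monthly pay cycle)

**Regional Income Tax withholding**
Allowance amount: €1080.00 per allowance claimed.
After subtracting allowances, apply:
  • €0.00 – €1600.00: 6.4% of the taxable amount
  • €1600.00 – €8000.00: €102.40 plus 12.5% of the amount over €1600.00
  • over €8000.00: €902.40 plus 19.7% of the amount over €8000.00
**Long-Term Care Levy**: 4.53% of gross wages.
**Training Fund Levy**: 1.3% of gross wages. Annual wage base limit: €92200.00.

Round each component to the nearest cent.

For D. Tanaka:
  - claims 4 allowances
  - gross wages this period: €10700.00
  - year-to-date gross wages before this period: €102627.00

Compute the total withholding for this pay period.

Regional Income Tax: taxable = €10700.00 − 4×€1080.00 = €6380.00
  €102.40 + 12.5% × (€6380.00 − €1600.00) = €102.40 + 12.5% × €4780.00 = €699.90
Long-Term Care Levy: 4.53% × €10700.00 = €484.71
Training Fund Levy: YTD €102627.00 ≥ cap €92200.00 → €0.00
Total: €699.90 + €484.71 + €0.00 = €1184.61

€1184.61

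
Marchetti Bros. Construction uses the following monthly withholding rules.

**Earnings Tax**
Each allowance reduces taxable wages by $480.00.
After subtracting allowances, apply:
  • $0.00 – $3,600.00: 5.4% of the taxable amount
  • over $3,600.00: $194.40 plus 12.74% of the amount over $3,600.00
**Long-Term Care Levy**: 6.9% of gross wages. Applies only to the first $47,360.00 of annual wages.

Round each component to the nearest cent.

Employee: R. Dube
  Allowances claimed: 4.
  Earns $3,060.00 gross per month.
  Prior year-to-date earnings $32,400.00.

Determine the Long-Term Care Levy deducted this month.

$211.14

Long-Term Care Levy: 6.9% × $3,060.00 = $211.14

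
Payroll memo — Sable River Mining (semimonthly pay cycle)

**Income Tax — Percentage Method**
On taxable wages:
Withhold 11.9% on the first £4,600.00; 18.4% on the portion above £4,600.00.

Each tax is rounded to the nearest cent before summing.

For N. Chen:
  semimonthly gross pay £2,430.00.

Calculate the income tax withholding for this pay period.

Income Tax: taxable = £2,430.00
  11.9% × £2,430.00 = £289.17

£289.17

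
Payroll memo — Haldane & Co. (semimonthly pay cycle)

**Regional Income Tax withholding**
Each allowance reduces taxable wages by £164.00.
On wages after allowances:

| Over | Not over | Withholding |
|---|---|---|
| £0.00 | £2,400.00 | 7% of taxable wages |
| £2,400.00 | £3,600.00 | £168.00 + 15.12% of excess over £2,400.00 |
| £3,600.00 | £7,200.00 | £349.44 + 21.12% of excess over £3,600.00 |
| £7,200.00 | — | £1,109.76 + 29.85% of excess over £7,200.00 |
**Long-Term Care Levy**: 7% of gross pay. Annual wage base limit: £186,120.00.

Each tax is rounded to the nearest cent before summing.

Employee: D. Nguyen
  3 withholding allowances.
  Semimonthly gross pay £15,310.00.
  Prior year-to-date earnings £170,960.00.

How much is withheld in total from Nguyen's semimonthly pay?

£4,444.93

Regional Income Tax: taxable = £15,310.00 − 3×£164.00 = £14,818.00
  £1,109.76 + 29.85% × (£14,818.00 − £7,200.00) = £1,109.76 + 29.85% × £7,618.00 = £3,383.73
Long-Term Care Levy: cap £186,120.00 − YTD £170,960.00 = £15,160.00 subject; 7% × £15,160.00 = £1,061.20
Total: £3,383.73 + £1,061.20 = £4,444.93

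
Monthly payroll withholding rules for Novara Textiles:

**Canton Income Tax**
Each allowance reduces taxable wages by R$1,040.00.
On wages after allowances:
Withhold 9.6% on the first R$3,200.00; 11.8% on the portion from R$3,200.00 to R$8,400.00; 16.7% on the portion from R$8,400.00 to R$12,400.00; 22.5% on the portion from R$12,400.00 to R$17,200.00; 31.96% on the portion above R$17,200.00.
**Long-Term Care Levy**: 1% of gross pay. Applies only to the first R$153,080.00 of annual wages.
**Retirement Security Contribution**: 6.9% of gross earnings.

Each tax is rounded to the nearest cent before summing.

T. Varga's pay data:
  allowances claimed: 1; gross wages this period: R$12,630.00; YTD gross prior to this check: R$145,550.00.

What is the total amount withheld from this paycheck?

Canton Income Tax: taxable = R$12,630.00 − 1×R$1,040.00 = R$11,590.00
  R$920.80 + 16.7% × (R$11,590.00 − R$8,400.00) = R$920.80 + 16.7% × R$3,190.00 = R$1,453.53
Long-Term Care Levy: cap R$153,080.00 − YTD R$145,550.00 = R$7,530.00 subject; 1% × R$7,530.00 = R$75.30
Retirement Security Contribution: 6.9% × R$12,630.00 = R$871.47
Total: R$1,453.53 + R$75.30 + R$871.47 = R$2,400.30

R$2,400.30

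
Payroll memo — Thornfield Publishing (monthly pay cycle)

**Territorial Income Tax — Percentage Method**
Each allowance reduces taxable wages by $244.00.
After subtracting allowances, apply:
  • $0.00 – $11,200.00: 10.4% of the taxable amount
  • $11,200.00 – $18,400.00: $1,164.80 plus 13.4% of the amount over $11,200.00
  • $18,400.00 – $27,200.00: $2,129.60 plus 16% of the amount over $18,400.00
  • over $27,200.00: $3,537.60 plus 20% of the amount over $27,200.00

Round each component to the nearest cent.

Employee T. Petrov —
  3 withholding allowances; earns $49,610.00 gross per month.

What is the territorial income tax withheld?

Territorial Income Tax: taxable = $49,610.00 − 3×$244.00 = $48,878.00
  $3,537.60 + 20% × ($48,878.00 − $27,200.00) = $3,537.60 + 20% × $21,678.00 = $7,873.20

$7,873.20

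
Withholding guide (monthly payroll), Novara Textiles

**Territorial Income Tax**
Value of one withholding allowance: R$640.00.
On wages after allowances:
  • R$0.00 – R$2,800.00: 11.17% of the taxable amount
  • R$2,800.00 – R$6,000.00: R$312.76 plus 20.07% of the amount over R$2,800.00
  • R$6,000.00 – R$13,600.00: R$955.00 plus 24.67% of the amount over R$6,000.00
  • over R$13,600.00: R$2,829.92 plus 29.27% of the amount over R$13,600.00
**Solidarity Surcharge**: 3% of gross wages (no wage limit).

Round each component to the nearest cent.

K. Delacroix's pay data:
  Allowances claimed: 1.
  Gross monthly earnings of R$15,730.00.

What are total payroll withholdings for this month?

R$3,737.94

Territorial Income Tax: taxable = R$15,730.00 − 1×R$640.00 = R$15,090.00
  R$2,829.92 + 29.27% × (R$15,090.00 − R$13,600.00) = R$2,829.92 + 29.27% × R$1,490.00 = R$3,266.04
Solidarity Surcharge: 3% × R$15,730.00 = R$471.90
Total: R$3,266.04 + R$471.90 = R$3,737.94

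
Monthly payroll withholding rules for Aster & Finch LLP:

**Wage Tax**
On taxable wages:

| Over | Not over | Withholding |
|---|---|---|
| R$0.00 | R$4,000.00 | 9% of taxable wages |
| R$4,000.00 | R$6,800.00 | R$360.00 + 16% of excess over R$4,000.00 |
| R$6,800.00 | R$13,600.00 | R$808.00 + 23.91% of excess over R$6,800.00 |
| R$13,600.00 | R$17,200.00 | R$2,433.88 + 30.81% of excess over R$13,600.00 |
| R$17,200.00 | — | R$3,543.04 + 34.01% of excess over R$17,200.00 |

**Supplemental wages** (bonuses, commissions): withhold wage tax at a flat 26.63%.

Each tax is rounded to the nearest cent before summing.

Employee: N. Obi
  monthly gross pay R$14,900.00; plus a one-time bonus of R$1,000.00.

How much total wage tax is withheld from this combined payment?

Wage Tax: taxable = R$14,900.00
  R$2,433.88 + 30.81% × (R$14,900.00 − R$13,600.00) = R$2,433.88 + 30.81% × R$1,300.00 = R$2,834.41
Supplemental (26.63% flat on bonus): 26.63% × R$1,000.00 = R$266.30
Total wage tax: R$2,834.41 + R$266.30 = R$3,100.71

R$3,100.71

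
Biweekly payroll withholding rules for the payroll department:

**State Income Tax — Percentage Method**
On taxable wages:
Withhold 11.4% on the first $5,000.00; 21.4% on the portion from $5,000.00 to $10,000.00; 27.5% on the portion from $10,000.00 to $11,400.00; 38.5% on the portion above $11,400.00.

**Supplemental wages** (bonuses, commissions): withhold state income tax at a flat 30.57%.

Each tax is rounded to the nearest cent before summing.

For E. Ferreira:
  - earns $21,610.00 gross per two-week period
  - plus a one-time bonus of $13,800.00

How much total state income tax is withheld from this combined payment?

State Income Tax: taxable = $21,610.00
  $2,025.00 + 38.5% × ($21,610.00 − $11,400.00) = $2,025.00 + 38.5% × $10,210.00 = $5,955.85
Supplemental (30.57% flat on bonus): 30.57% × $13,800.00 = $4,218.66
Total state income tax: $5,955.85 + $4,218.66 = $10,174.51

$10,174.51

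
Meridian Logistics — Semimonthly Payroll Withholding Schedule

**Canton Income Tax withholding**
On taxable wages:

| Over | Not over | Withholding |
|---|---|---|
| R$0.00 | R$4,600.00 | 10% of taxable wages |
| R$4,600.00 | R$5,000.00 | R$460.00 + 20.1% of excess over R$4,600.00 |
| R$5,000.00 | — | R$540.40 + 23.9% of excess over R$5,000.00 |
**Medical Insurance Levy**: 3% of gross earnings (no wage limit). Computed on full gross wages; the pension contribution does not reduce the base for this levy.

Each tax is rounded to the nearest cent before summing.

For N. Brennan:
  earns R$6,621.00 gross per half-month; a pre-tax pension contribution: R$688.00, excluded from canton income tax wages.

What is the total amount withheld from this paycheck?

Canton Income Tax: taxable = R$6,621.00 − R$688.00 = R$5,933.00
  R$540.40 + 23.9% × (R$5,933.00 − R$5,000.00) = R$540.40 + 23.9% × R$933.00 = R$763.39
Medical Insurance Levy: 3% × R$6,621.00 = R$198.63
Total: R$763.39 + R$198.63 = R$962.02

R$962.02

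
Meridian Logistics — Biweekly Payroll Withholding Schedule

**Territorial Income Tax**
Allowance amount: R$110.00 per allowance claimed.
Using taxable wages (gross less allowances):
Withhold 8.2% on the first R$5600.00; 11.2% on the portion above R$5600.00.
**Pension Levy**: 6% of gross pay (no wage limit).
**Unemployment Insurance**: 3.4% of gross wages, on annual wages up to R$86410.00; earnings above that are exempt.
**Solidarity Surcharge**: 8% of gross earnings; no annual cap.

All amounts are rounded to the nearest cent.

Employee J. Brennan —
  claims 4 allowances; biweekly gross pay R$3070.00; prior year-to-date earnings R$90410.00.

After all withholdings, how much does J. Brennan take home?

Territorial Income Tax: taxable = R$3070.00 − 4×R$110.00 = R$2630.00
  8.2% × R$2630.00 = R$215.66
Pension Levy: 6% × R$3070.00 = R$184.20
Unemployment Insurance: YTD R$90410.00 ≥ cap R$86410.00 → R$0.00
Solidarity Surcharge: 8% × R$3070.00 = R$245.60
Total withheld: R$215.66 + R$184.20 + R$0.00 + R$245.60 = R$645.46
Net pay: R$3070.00 − R$645.46 = R$2424.54

R$2424.54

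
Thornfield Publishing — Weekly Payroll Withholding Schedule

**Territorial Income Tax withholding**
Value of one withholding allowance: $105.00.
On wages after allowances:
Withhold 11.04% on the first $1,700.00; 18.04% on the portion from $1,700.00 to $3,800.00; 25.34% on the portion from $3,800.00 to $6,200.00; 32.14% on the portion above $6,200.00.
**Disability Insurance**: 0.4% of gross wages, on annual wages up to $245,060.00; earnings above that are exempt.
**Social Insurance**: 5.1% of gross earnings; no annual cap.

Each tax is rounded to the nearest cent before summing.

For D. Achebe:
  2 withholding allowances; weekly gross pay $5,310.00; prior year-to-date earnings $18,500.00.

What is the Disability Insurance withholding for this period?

Disability Insurance: 0.4% × $5,310.00 = $21.24

$21.24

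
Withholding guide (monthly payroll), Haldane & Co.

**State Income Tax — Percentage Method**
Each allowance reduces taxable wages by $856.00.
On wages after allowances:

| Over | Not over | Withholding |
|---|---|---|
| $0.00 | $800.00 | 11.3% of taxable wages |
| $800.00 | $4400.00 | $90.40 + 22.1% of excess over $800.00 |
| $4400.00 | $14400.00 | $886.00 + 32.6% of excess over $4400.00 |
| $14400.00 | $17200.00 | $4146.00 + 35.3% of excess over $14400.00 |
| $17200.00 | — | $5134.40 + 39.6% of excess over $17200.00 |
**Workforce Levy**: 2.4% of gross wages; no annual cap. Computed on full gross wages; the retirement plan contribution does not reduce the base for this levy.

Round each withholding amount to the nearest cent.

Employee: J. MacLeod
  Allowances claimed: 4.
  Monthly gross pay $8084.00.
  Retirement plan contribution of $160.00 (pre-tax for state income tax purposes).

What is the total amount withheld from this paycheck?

State Income Tax: taxable = $8084.00 − $160.00 − 4×$856.00 = $4500.00
  $886.00 + 32.6% × ($4500.00 − $4400.00) = $886.00 + 32.6% × $100.00 = $918.60
Workforce Levy: 2.4% × $8084.00 = $194.02
Total: $918.60 + $194.02 = $1112.62

$1112.62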